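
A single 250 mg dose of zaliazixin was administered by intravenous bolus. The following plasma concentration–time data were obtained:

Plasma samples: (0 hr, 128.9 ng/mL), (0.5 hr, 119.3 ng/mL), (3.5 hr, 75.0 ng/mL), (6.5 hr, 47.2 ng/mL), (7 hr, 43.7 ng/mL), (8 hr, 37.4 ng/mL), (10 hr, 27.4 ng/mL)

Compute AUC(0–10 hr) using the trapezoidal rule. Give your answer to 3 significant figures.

Trapezoidal AUC_0→10:
  [0→0.5]: (128.9+119.3)/2 × 0.5 = 62.05
  [0.5→3.5]: (119.3+75.0)/2 × 3 = 291.45
  [3.5→6.5]: (75.0+47.2)/2 × 3 = 183.3
  [6.5→7]: (47.2+43.7)/2 × 0.5 = 22.725
  [7→8]: (43.7+37.4)/2 × 1 = 40.55
  [8→10]: (37.4+27.4)/2 × 2 = 64.8
  Sum = 664.875 ng/mL·hr

AUC = 665 ng/mL·hr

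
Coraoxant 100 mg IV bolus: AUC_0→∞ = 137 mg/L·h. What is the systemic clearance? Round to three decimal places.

CL = 0.730 L/h

CL = Dose_iv / AUC_0→∞
   = 100 / 137 = 0.729927 L/h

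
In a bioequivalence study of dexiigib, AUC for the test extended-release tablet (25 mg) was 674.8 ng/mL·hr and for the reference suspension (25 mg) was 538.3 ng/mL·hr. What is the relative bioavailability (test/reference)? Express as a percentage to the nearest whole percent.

F_rel = (AUC_test/D_test) / (AUC_ref/D_ref)
      = (674.8/25) / (538.3/25)
      = 26.992 / 21.532 = 1.2536 = 125.36%

F_rel = 125%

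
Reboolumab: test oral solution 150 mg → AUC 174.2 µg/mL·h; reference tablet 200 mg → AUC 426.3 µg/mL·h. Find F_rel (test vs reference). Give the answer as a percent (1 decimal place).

F_rel = (AUC_test/D_test) / (AUC_ref/D_ref)
      = (174.2/150) / (426.3/200)
      = 1.16133 / 2.1315 = 0.5448 = 54.48%

F_rel = 54.5%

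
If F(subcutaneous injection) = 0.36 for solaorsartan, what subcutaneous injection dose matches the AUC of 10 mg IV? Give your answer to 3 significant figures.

For equal systemic exposure: F × D_ev = D_iv
D_ev = D_iv / F = 10 / 0.36 = 27.7778 mg

D_subcutaneous = 27.8 mg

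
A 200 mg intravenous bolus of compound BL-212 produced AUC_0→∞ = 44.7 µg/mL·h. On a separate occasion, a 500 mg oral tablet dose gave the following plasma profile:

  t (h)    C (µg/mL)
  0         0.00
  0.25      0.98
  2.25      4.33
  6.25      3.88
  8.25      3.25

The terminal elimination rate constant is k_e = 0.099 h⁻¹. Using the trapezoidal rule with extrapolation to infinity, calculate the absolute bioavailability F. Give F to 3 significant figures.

Trapezoidal AUC_0→8.25 (oral tablet):
  [0→0.25]: (0.00+0.98)/2 × 0.25 = 0.1225
  [0.25→2.25]: (0.98+4.33)/2 × 2 = 5.31
  [2.25→6.25]: (4.33+3.88)/2 × 4 = 16.42
  [6.25→8.25]: (3.88+3.25)/2 × 2 = 7.13
  Sum = 28.9825 µg/mL·h
Tail: C_last/k_e = 3.25/0.099 = 32.828
AUC_0→∞ (oral tablet) = 28.9825 + 32.828 = 61.8105 µg/mL·h
F = (AUC_ev/D_ev)/(AUC_iv/D_iv) = (61.8105/500)/(44.7/200) = 0.123621/0.2235 = 0.5531

F = 0.553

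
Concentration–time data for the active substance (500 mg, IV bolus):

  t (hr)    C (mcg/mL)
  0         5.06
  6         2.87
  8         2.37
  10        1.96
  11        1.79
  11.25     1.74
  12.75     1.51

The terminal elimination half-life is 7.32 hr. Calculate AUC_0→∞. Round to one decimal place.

Trapezoidal AUC_0→12.75:
  [0→6]: (5.06+2.87)/2 × 6 = 23.79
  [6→8]: (2.87+2.37)/2 × 2 = 5.24
  [8→10]: (2.37+1.96)/2 × 2 = 4.33
  [10→11]: (1.96+1.79)/2 × 1 = 1.875
  [11→11.25]: (1.79+1.74)/2 × 0.25 = 0.44125
  [11.25→12.75]: (1.74+1.51)/2 × 1.5 = 2.4375
  Sum = 38.11375 mcg/mL·hr
k_e = ln2 / t½ = 0.693147 / 7.32 = 0.0947 hr^-1
Extrapolated tail: C_last / k_e = 1.51 / 0.0947 = 15.945
AUC_0→∞ = 38.11375 + 15.945 = 54.05875 mcg/mL·hr

AUC = 54.1 mcg/mL·hr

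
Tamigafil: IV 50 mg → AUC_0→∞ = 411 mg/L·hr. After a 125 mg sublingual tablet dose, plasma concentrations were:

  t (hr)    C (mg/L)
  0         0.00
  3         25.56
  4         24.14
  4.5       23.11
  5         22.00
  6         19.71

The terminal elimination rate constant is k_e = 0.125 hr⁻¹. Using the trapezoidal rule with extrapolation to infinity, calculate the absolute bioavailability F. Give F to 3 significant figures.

F = 0.258

Trapezoidal AUC_0→6 (sublingual tablet):
  [0→3]: (0.00+25.56)/2 × 3 = 38.34
  [3→4]: (25.56+24.14)/2 × 1 = 24.85
  [4→4.5]: (24.14+23.11)/2 × 0.5 = 11.8125
  [4.5→5]: (23.11+22.00)/2 × 0.5 = 11.2775
  [5→6]: (22.00+19.71)/2 × 1 = 20.855
  Sum = 107.135 mg/L·hr
Tail: C_last/k_e = 19.71/0.125 = 157.680
AUC_0→∞ (sublingual tablet) = 107.135 + 157.680 = 264.815 mg/L·hr
F = (AUC_ev/D_ev)/(AUC_iv/D_iv) = (264.815/125)/(411/50) = 2.11852/8.22 = 0.2577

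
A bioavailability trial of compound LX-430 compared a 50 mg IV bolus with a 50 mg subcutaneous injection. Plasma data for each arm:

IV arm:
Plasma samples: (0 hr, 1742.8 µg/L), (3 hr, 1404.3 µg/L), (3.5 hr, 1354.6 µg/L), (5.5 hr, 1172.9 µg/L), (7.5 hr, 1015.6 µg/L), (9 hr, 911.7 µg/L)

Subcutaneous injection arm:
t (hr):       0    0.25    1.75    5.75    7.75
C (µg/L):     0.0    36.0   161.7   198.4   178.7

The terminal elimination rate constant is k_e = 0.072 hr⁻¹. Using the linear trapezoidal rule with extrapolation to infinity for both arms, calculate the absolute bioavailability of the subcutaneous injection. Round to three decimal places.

Trapezoidal AUC_0→9 (IV):
  [0→3]: (1742.8+1404.3)/2 × 3 = 4720.65
  [3→3.5]: (1404.3+1354.6)/2 × 0.5 = 689.725
  [3.5→5.5]: (1354.6+1172.9)/2 × 2 = 2527.5
  [5.5→7.5]: (1172.9+1015.6)/2 × 2 = 2188.5
  [7.5→9]: (1015.6+911.7)/2 × 1.5 = 1445.475
  Sum = 11571.85 µg/L·hr
IV tail: 911.7/0.072 = 12662.500; AUC_iv,0→∞ = 11571.85 + 12662.500 = 24234.35 µg/L·hr
Trapezoidal AUC_0→7.75 (subcutaneous injection):
  [0→0.25]: (0.0+36.0)/2 × 0.25 = 4.5
  [0.25→1.75]: (36.0+161.7)/2 × 1.5 = 148.275
  [1.75→5.75]: (161.7+198.4)/2 × 4 = 720.2
  [5.75→7.75]: (198.4+178.7)/2 × 2 = 377.1
  Sum = 1250.075 µg/L·hr
subcutaneous injection tail: 178.7/0.072 = 2481.944; AUC_ev,0→∞ = 1250.075 + 2481.944 = 3732.019 µg/L·hr
F = (AUC_ev/D_ev)/(AUC_iv/D_iv) = (3732.019/50)/(24234.35/50) = 74.64038/484.687 = 0.1540

F = 0.154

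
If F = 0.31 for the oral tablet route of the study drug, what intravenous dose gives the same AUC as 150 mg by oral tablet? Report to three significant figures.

Systemic exposure from an extravascular dose = F × D_ev, so the equivalent IV dose is F × D_ev.
D_iv = F × D_ev = 0.31 × 150 = 46.5 mg

D_iv = 46.5 mg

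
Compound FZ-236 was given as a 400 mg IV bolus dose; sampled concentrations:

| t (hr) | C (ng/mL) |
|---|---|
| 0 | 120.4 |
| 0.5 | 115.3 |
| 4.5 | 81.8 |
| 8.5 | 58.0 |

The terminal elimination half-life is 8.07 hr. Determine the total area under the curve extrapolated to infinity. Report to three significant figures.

AUC = 1410 ng/mL·hr

Trapezoidal AUC_0→8.5:
  [0→0.5]: (120.4+115.3)/2 × 0.5 = 58.925
  [0.5→4.5]: (115.3+81.8)/2 × 4 = 394.2
  [4.5→8.5]: (81.8+58.0)/2 × 4 = 279.6
  Sum = 732.725 ng/mL·hr
k_e = ln2 / t½ = 0.693147 / 8.07 = 0.0859 hr^-1
Extrapolated tail: C_last / k_e = 58.0 / 0.0859 = 675.204
AUC_0→∞ = 732.725 + 675.204 = 1407.929 ng/mL·hr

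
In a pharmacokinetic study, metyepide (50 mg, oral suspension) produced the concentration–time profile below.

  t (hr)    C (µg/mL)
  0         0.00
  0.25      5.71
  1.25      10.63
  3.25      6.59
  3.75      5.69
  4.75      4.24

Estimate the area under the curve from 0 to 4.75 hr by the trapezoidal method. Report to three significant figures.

AUC = 34.1 µg/mL·hr

Trapezoidal AUC_0→4.75:
  [0→0.25]: (0.00+5.71)/2 × 0.25 = 0.71375
  [0.25→1.25]: (5.71+10.63)/2 × 1 = 8.17
  [1.25→3.25]: (10.63+6.59)/2 × 2 = 17.22
  [3.25→3.75]: (6.59+5.69)/2 × 0.5 = 3.07
  [3.75→4.75]: (5.69+4.24)/2 × 1 = 4.965
  Sum = 34.13875 µg/mL·hr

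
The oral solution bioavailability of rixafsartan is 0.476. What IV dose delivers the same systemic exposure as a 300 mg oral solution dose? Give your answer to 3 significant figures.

Systemic exposure from an extravascular dose = F × D_ev, so the equivalent IV dose is F × D_ev.
D_iv = F × D_ev = 0.476 × 300 = 142.8 mg

D_iv = 143 mg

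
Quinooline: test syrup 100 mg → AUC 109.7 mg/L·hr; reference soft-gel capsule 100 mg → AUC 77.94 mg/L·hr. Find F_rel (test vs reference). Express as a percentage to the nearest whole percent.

F_rel = 141%

F_rel = (AUC_test/D_test) / (AUC_ref/D_ref)
      = (109.7/100) / (77.94/100)
      = 1.097 / 0.7794 = 1.4075 = 140.75%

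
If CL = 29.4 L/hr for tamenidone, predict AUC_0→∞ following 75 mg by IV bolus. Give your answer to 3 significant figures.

AUC = 2.55 mg/L·hr

AUC_0→∞ = Dose_iv / CL
        = 75 / 29.4 = 2.55102 mg/L·hr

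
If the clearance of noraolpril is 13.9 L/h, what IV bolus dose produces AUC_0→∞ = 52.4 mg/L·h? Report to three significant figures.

Dose = 728 mg

Dose_iv = CL × AUC_0→∞
     = 13.9 × 52.4 = 728.36 mg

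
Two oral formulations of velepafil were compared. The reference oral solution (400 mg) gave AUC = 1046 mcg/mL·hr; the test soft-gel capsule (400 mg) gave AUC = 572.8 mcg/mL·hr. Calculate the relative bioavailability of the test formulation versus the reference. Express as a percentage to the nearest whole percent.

F_rel = (AUC_test/D_test) / (AUC_ref/D_ref)
      = (572.8/400) / (1046/400)
      = 1.432 / 2.615 = 0.5476 = 54.76%

F_rel = 55%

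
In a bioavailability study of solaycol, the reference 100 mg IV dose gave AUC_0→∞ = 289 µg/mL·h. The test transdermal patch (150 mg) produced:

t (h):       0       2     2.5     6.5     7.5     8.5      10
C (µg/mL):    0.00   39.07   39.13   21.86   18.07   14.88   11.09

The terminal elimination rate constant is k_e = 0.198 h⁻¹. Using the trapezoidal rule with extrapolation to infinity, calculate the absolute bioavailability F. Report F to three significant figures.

Trapezoidal AUC_0→10 (transdermal patch):
  [0→2]: (0.00+39.07)/2 × 2 = 39.07
  [2→2.5]: (39.07+39.13)/2 × 0.5 = 19.55
  [2.5→6.5]: (39.13+21.86)/2 × 4 = 121.98
  [6.5→7.5]: (21.86+18.07)/2 × 1 = 19.965
  [7.5→8.5]: (18.07+14.88)/2 × 1 = 16.475
  [8.5→10]: (14.88+11.09)/2 × 1.5 = 19.4775
  Sum = 236.5175 µg/mL·h
Tail: C_last/k_e = 11.09/0.198 = 56.010
AUC_0→∞ (transdermal patch) = 236.5175 + 56.010 = 292.5275 µg/mL·h
F = (AUC_ev/D_ev)/(AUC_iv/D_iv) = (292.5275/150)/(289/100) = 1.95018/2.89 = 0.6748

F = 0.675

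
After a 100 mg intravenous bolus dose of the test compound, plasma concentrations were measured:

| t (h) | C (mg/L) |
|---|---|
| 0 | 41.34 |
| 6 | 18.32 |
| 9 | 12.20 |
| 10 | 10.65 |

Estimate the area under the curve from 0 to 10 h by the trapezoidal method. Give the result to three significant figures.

AUC = 236 mg/L·h

Trapezoidal AUC_0→10:
  [0→6]: (41.34+18.32)/2 × 6 = 178.98
  [6→9]: (18.32+12.20)/2 × 3 = 45.78
  [9→10]: (12.20+10.65)/2 × 1 = 11.425
  Sum = 236.185 mg/L·h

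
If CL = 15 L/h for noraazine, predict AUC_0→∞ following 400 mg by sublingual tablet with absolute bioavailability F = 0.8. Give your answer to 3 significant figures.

AUC = 21.3 mg/L·h

AUC_0→∞ = F × Dose / CL
        = 0.8 × 400 / 15 = 21.3333 mg/L·h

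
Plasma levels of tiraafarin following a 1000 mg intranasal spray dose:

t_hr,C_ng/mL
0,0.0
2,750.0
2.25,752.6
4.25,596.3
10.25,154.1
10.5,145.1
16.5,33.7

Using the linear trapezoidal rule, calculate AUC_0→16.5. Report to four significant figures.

Trapezoidal AUC_0→16.5:
  [0→2]: (0.0+750.0)/2 × 2 = 750.0
  [2→2.25]: (750.0+752.6)/2 × 0.25 = 187.825
  [2.25→4.25]: (752.6+596.3)/2 × 2 = 1348.9
  [4.25→10.25]: (596.3+154.1)/2 × 6 = 2251.2
  [10.25→10.5]: (154.1+145.1)/2 × 0.25 = 37.4
  [10.5→16.5]: (145.1+33.7)/2 × 6 = 536.4
  Sum = 5111.725 ng/mL·hr

AUC = 5112 ng/mL·hr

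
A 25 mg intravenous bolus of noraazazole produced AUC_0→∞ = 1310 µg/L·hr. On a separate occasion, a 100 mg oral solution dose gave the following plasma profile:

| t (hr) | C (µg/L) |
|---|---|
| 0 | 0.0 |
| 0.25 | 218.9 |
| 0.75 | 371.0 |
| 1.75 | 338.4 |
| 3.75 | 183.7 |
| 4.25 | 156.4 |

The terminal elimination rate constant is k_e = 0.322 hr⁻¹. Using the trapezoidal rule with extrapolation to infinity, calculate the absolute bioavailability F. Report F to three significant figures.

F = 0.310

Trapezoidal AUC_0→4.25 (oral solution):
  [0→0.25]: (0.0+218.9)/2 × 0.25 = 27.3625
  [0.25→0.75]: (218.9+371.0)/2 × 0.5 = 147.475
  [0.75→1.75]: (371.0+338.4)/2 × 1 = 354.7
  [1.75→3.75]: (338.4+183.7)/2 × 2 = 522.1
  [3.75→4.25]: (183.7+156.4)/2 × 0.5 = 85.025
  Sum = 1136.6625 µg/L·hr
Tail: C_last/k_e = 156.4/0.322 = 485.714
AUC_0→∞ (oral solution) = 1136.6625 + 485.714 = 1622.3765 µg/L·hr
F = (AUC_ev/D_ev)/(AUC_iv/D_iv) = (1622.3765/100)/(1310/25) = 16.223765/52.4 = 0.3096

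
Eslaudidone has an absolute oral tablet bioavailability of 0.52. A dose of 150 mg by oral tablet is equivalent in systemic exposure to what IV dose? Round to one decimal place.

Systemic exposure from an extravascular dose = F × D_ev, so the equivalent IV dose is F × D_ev.
D_iv = F × D_ev = 0.52 × 150 = 78 mg

D_iv = 78.0 mg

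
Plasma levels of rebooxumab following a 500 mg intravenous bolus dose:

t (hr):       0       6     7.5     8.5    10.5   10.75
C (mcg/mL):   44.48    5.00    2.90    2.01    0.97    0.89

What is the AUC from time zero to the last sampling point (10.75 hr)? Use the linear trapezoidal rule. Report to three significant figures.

AUC = 160 mcg/mL·hr

Trapezoidal AUC_0→10.75:
  [0→6]: (44.48+5.00)/2 × 6 = 148.44
  [6→7.5]: (5.00+2.90)/2 × 1.5 = 5.925
  [7.5→8.5]: (2.90+2.01)/2 × 1 = 2.455
  [8.5→10.5]: (2.01+0.97)/2 × 2 = 2.98
  [10.5→10.75]: (0.97+0.89)/2 × 0.25 = 0.2325
  Sum = 160.0325 mcg/mL·hr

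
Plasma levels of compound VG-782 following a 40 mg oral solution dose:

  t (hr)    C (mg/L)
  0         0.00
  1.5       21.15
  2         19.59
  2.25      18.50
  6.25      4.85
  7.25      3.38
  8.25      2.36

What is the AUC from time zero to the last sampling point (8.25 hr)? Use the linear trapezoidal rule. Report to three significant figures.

Trapezoidal AUC_0→8.25:
  [0→1.5]: (0.00+21.15)/2 × 1.5 = 15.8625
  [1.5→2]: (21.15+19.59)/2 × 0.5 = 10.185
  [2→2.25]: (19.59+18.50)/2 × 0.25 = 4.76125
  [2.25→6.25]: (18.50+4.85)/2 × 4 = 46.7
  [6.25→7.25]: (4.85+3.38)/2 × 1 = 4.115
  [7.25→8.25]: (3.38+2.36)/2 × 1 = 2.87
  Sum = 84.49375 mg/L·hr

AUC = 84.5 mg/L·hr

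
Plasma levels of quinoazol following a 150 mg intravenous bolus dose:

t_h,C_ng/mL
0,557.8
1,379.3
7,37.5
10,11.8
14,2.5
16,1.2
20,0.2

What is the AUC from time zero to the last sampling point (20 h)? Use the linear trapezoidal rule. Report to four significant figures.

Trapezoidal AUC_0→20:
  [0→1]: (557.8+379.3)/2 × 1 = 468.55
  [1→7]: (379.3+37.5)/2 × 6 = 1250.4
  [7→10]: (37.5+11.8)/2 × 3 = 73.95
  [10→14]: (11.8+2.5)/2 × 4 = 28.6
  [14→16]: (2.5+1.2)/2 × 2 = 3.7
  [16→20]: (1.2+0.2)/2 × 4 = 2.8
  Sum = 1828.0 ng/mL·h

AUC = 1828 ng/mL·h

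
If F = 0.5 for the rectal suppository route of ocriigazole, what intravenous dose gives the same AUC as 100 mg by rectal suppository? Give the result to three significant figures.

D_iv = 50.0 mg

Systemic exposure from an extravascular dose = F × D_ev, so the equivalent IV dose is F × D_ev.
D_iv = F × D_ev = 0.5 × 100 = 50 mg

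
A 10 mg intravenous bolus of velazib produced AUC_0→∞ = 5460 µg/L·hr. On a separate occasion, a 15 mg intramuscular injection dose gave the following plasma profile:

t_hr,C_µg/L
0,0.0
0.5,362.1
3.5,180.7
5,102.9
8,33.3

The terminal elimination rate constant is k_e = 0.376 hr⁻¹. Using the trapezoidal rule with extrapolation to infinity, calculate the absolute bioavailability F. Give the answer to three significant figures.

F = 0.172

Trapezoidal AUC_0→8 (intramuscular injection):
  [0→0.5]: (0.0+362.1)/2 × 0.5 = 90.525
  [0.5→3.5]: (362.1+180.7)/2 × 3 = 814.2
  [3.5→5]: (180.7+102.9)/2 × 1.5 = 212.7
  [5→8]: (102.9+33.3)/2 × 3 = 204.3
  Sum = 1321.725 µg/L·hr
Tail: C_last/k_e = 33.3/0.376 = 88.564
AUC_0→∞ (intramuscular injection) = 1321.725 + 88.564 = 1410.289 µg/L·hr
F = (AUC_ev/D_ev)/(AUC_iv/D_iv) = (1410.289/15)/(5460/10) = 94.0193/546 = 0.1722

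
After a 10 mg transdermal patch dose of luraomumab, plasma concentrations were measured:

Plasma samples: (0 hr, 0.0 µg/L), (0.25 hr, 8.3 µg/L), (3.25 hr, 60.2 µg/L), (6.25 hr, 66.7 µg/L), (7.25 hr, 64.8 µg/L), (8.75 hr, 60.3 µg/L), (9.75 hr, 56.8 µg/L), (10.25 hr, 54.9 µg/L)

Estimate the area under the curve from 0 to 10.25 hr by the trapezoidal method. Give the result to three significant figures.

AUC = 540 µg/L·hr

Trapezoidal AUC_0→10.25:
  [0→0.25]: (0.0+8.3)/2 × 0.25 = 1.0375
  [0.25→3.25]: (8.3+60.2)/2 × 3 = 102.75
  [3.25→6.25]: (60.2+66.7)/2 × 3 = 190.35
  [6.25→7.25]: (66.7+64.8)/2 × 1 = 65.75
  [7.25→8.75]: (64.8+60.3)/2 × 1.5 = 93.825
  [8.75→9.75]: (60.3+56.8)/2 × 1 = 58.55
  [9.75→10.25]: (56.8+54.9)/2 × 0.5 = 27.925
  Sum = 540.1875 µg/L·hr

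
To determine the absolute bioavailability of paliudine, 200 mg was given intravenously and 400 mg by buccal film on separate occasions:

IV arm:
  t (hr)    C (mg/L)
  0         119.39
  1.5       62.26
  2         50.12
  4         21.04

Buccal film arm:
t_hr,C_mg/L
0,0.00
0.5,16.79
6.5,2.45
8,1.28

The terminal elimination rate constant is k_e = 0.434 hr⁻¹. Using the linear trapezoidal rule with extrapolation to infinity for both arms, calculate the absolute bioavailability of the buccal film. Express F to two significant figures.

F = 0.12

Trapezoidal AUC_0→4 (IV):
  [0→1.5]: (119.39+62.26)/2 × 1.5 = 136.2375
  [1.5→2]: (62.26+50.12)/2 × 0.5 = 28.095
  [2→4]: (50.12+21.04)/2 × 2 = 71.16
  Sum = 235.4925 mg/L·hr
IV tail: 21.04/0.434 = 48.479; AUC_iv,0→∞ = 235.4925 + 48.479 = 283.9715 mg/L·hr
Trapezoidal AUC_0→8 (buccal film):
  [0→0.5]: (0.00+16.79)/2 × 0.5 = 4.1975
  [0.5→6.5]: (16.79+2.45)/2 × 6 = 57.72
  [6.5→8]: (2.45+1.28)/2 × 1.5 = 2.7975
  Sum = 64.715 mg/L·hr
buccal film tail: 1.28/0.434 = 2.949; AUC_ev,0→∞ = 64.715 + 2.949 = 67.664 mg/L·hr
F = (AUC_ev/D_ev)/(AUC_iv/D_iv) = (67.664/400)/(283.9715/200) = 0.16916/1.4198575 = 0.1191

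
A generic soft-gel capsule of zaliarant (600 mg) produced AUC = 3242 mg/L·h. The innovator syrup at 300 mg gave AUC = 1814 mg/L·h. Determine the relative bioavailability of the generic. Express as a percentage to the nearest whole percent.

F_rel = 89%

F_rel = (AUC_test/D_test) / (AUC_ref/D_ref)
      = (3242/600) / (1814/300)
      = 5.40333 / 6.04667 = 0.8936 = 89.36%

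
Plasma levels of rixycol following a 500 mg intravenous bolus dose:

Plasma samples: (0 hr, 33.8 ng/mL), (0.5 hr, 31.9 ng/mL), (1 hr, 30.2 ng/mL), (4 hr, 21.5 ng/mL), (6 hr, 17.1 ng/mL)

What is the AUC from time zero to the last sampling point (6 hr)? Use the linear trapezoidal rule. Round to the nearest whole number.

Trapezoidal AUC_0→6:
  [0→0.5]: (33.8+31.9)/2 × 0.5 = 16.425
  [0.5→1]: (31.9+30.2)/2 × 0.5 = 15.525
  [1→4]: (30.2+21.5)/2 × 3 = 77.55
  [4→6]: (21.5+17.1)/2 × 2 = 38.6
  Sum = 148.1 ng/mL·hr

AUC = 148 ng/mL·hr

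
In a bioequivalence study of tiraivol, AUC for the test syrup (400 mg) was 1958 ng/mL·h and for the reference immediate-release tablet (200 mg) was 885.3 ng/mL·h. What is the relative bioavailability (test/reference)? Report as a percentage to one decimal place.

F_rel = (AUC_test/D_test) / (AUC_ref/D_ref)
      = (1958/400) / (885.3/200)
      = 4.895 / 4.4265 = 1.1058 = 110.58%

F_rel = 110.6%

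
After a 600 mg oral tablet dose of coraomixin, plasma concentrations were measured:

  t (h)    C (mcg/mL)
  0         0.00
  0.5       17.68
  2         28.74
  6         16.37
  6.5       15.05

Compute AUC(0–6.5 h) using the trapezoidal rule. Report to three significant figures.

Trapezoidal AUC_0→6.5:
  [0→0.5]: (0.00+17.68)/2 × 0.5 = 4.42
  [0.5→2]: (17.68+28.74)/2 × 1.5 = 34.815
  [2→6]: (28.74+16.37)/2 × 4 = 90.22
  [6→6.5]: (16.37+15.05)/2 × 0.5 = 7.855
  Sum = 137.31 mcg/mL·h

AUC = 137 mcg/mL·h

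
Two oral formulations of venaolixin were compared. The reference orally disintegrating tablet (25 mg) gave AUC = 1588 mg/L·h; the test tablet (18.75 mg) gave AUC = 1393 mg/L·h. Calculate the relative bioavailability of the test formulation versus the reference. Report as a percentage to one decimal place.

F_rel = 117.0%

F_rel = (AUC_test/D_test) / (AUC_ref/D_ref)
      = (1393/18.75) / (1588/25)
      = 74.2933 / 63.52 = 1.1696 = 116.96%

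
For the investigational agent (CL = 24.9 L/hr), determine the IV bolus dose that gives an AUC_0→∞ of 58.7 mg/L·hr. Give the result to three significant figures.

Dose = 1460 mg

Dose_iv = CL × AUC_0→∞
     = 24.9 × 58.7 = 1461.63 mg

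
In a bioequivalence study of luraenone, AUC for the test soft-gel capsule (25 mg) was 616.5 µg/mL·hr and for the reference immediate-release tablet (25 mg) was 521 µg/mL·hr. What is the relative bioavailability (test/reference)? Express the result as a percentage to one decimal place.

F_rel = (AUC_test/D_test) / (AUC_ref/D_ref)
      = (616.5/25) / (521/25)
      = 24.66 / 20.84 = 1.1833 = 118.33%

F_rel = 118.3%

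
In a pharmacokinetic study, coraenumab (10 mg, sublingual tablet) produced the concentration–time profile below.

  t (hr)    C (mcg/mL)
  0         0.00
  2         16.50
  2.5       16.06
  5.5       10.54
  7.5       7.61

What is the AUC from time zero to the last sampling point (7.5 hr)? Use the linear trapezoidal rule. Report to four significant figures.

Trapezoidal AUC_0→7.5:
  [0→2]: (0.00+16.50)/2 × 2 = 16.5
  [2→2.5]: (16.50+16.06)/2 × 0.5 = 8.14
  [2.5→5.5]: (16.06+10.54)/2 × 3 = 39.9
  [5.5→7.5]: (10.54+7.61)/2 × 2 = 18.15
  Sum = 82.69 mcg/mL·hr

AUC = 82.69 mcg/mL·hr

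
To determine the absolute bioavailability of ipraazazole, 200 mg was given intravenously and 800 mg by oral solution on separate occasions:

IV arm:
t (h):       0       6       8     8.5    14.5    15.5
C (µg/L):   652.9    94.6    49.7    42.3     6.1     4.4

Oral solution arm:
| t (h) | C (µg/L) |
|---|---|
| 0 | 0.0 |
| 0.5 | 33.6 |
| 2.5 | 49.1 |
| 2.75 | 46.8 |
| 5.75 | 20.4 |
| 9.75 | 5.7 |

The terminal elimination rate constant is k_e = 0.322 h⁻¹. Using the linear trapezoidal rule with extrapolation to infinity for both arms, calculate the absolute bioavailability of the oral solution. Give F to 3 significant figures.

F = 0.0266

Trapezoidal AUC_0→15.5 (IV):
  [0→6]: (652.9+94.6)/2 × 6 = 2242.5
  [6→8]: (94.6+49.7)/2 × 2 = 144.3
  [8→8.5]: (49.7+42.3)/2 × 0.5 = 23.0
  [8.5→14.5]: (42.3+6.1)/2 × 6 = 145.2
  [14.5→15.5]: (6.1+4.4)/2 × 1 = 5.25
  Sum = 2560.25 µg/L·h
IV tail: 4.4/0.322 = 13.665; AUC_iv,0→∞ = 2560.25 + 13.665 = 2573.915 µg/L·h
Trapezoidal AUC_0→9.75 (oral solution):
  [0→0.5]: (0.0+33.6)/2 × 0.5 = 8.4
  [0.5→2.5]: (33.6+49.1)/2 × 2 = 82.7
  [2.5→2.75]: (49.1+46.8)/2 × 0.25 = 11.9875
  [2.75→5.75]: (46.8+20.4)/2 × 3 = 100.8
  [5.75→9.75]: (20.4+5.7)/2 × 4 = 52.2
  Sum = 256.0875 µg/L·h
oral solution tail: 5.7/0.322 = 17.702; AUC_ev,0→∞ = 256.0875 + 17.702 = 273.7895 µg/L·h
F = (AUC_ev/D_ev)/(AUC_iv/D_iv) = (273.7895/800)/(2573.915/200) = 0.342237/12.869575 = 0.0266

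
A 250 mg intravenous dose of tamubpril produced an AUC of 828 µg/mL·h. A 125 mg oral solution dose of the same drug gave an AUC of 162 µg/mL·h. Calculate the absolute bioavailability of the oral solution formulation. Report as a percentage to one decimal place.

F = 39.1%

F = (AUC_ev / D_ev) / (AUC_iv / D_iv)
  = (162/125) / (828/250)
  = 1.296 / 3.312 = 0.3913
  = 39.13%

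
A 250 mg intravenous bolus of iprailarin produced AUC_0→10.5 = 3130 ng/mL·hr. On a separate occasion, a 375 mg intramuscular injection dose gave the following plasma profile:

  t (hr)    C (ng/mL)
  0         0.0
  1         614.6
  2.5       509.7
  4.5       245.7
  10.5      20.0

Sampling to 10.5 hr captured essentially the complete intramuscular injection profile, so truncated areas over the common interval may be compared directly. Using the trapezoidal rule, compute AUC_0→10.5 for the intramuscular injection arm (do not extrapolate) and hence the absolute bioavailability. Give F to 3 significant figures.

F = 0.576

Trapezoidal AUC_0→10.5 (intramuscular injection):
  [0→1]: (0.0+614.6)/2 × 1 = 307.3
  [1→2.5]: (614.6+509.7)/2 × 1.5 = 843.225
  [2.5→4.5]: (509.7+245.7)/2 × 2 = 755.4
  [4.5→10.5]: (245.7+20.0)/2 × 6 = 797.1
  Sum = 2703.025 ng/mL·hr
F = (AUC_ev/D_ev)/(AUC_iv/D_iv) = (2703.025/375)/(3130/250) = 7.20807/12.52 = 0.5757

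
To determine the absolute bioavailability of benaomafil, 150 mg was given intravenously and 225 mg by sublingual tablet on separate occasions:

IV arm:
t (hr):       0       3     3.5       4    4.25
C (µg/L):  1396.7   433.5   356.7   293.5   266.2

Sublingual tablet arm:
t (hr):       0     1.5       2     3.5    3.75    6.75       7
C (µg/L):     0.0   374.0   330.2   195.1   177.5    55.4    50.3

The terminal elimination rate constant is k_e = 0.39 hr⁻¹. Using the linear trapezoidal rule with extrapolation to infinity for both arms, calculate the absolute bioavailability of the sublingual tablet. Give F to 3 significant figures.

F = 0.240

Trapezoidal AUC_0→4.25 (IV):
  [0→3]: (1396.7+433.5)/2 × 3 = 2745.3
  [3→3.5]: (433.5+356.7)/2 × 0.5 = 197.55
  [3.5→4]: (356.7+293.5)/2 × 0.5 = 162.55
  [4→4.25]: (293.5+266.2)/2 × 0.25 = 69.9625
  Sum = 3175.3625 µg/L·hr
IV tail: 266.2/0.39 = 682.564; AUC_iv,0→∞ = 3175.3625 + 682.564 = 3857.9265 µg/L·hr
Trapezoidal AUC_0→7 (sublingual tablet):
  [0→1.5]: (0.0+374.0)/2 × 1.5 = 280.5
  [1.5→2]: (374.0+330.2)/2 × 0.5 = 176.05
  [2→3.5]: (330.2+195.1)/2 × 1.5 = 393.975
  [3.5→3.75]: (195.1+177.5)/2 × 0.25 = 46.575
  [3.75→6.75]: (177.5+55.4)/2 × 3 = 349.35
  [6.75→7]: (55.4+50.3)/2 × 0.25 = 13.2125
  Sum = 1259.6625 µg/L·hr
sublingual tablet tail: 50.3/0.39 = 128.974; AUC_ev,0→∞ = 1259.6625 + 128.974 = 1388.6365 µg/L·hr
F = (AUC_ev/D_ev)/(AUC_iv/D_iv) = (1388.6365/225)/(3857.9265/150) = 6.17172/25.71951 = 0.2400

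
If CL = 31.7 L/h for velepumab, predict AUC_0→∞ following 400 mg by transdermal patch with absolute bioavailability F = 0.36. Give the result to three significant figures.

AUC = 4.54 mg/L·h

AUC_0→∞ = F × Dose / CL
        = 0.36 × 400 / 31.7 = 4.54259 mg/L·h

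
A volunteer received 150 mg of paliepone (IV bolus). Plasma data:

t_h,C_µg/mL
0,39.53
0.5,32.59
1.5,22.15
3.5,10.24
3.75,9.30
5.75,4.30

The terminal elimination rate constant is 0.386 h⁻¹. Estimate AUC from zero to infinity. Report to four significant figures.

AUC = 105.0 µg/mL·h

Trapezoidal AUC_0→5.75:
  [0→0.5]: (39.53+32.59)/2 × 0.5 = 18.03
  [0.5→1.5]: (32.59+22.15)/2 × 1 = 27.37
  [1.5→3.5]: (22.15+10.24)/2 × 2 = 32.39
  [3.5→3.75]: (10.24+9.30)/2 × 0.25 = 2.4425
  [3.75→5.75]: (9.30+4.30)/2 × 2 = 13.6
  Sum = 93.8325 µg/mL·h
Extrapolated tail: C_last / k_e = 4.30 / 0.386 = 11.140
AUC_0→∞ = 93.8325 + 11.140 = 104.9725 µg/mL·h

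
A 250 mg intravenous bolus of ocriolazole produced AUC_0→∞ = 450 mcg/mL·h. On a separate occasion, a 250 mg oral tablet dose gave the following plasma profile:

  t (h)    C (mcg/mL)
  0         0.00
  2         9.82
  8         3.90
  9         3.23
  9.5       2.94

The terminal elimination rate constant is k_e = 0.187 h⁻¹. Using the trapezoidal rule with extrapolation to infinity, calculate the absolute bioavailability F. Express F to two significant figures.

Trapezoidal AUC_0→9.5 (oral tablet):
  [0→2]: (0.00+9.82)/2 × 2 = 9.82
  [2→8]: (9.82+3.90)/2 × 6 = 41.16
  [8→9]: (3.90+3.23)/2 × 1 = 3.565
  [9→9.5]: (3.23+2.94)/2 × 0.5 = 1.5425
  Sum = 56.0875 mcg/mL·h
Tail: C_last/k_e = 2.94/0.187 = 15.722
AUC_0→∞ (oral tablet) = 56.0875 + 15.722 = 71.8095 mcg/mL·h
F = (AUC_ev/D_ev)/(AUC_iv/D_iv) = (71.8095/250)/(450/250) = 0.287238/1.8 = 0.1596

F = 0.16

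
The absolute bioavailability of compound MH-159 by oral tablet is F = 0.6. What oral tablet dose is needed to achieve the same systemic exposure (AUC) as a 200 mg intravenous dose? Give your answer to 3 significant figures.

For equal systemic exposure: F × D_ev = D_iv
D_ev = D_iv / F = 200 / 0.6 = 333.333 mg

D_oral = 333 mg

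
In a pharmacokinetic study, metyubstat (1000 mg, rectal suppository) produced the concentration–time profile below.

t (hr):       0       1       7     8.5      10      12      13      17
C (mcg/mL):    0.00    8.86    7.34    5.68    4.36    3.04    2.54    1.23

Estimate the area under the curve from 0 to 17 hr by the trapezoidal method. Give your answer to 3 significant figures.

AUC = 88.1 mcg/mL·hr

Trapezoidal AUC_0→17:
  [0→1]: (0.00+8.86)/2 × 1 = 4.43
  [1→7]: (8.86+7.34)/2 × 6 = 48.6
  [7→8.5]: (7.34+5.68)/2 × 1.5 = 9.765
  [8.5→10]: (5.68+4.36)/2 × 1.5 = 7.53
  [10→12]: (4.36+3.04)/2 × 2 = 7.4
  [12→13]: (3.04+2.54)/2 × 1 = 2.79
  [13→17]: (2.54+1.23)/2 × 4 = 7.54
  Sum = 88.055 mcg/mL·hr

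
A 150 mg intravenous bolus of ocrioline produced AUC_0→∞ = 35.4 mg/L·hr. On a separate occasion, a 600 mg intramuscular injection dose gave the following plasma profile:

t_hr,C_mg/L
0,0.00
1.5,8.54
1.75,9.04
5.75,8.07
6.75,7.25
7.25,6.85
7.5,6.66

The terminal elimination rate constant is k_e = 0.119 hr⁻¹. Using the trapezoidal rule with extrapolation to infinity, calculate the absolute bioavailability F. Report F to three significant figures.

F = 0.789

Trapezoidal AUC_0→7.5 (intramuscular injection):
  [0→1.5]: (0.00+8.54)/2 × 1.5 = 6.405
  [1.5→1.75]: (8.54+9.04)/2 × 0.25 = 2.1975
  [1.75→5.75]: (9.04+8.07)/2 × 4 = 34.22
  [5.75→6.75]: (8.07+7.25)/2 × 1 = 7.66
  [6.75→7.25]: (7.25+6.85)/2 × 0.5 = 3.525
  [7.25→7.5]: (6.85+6.66)/2 × 0.25 = 1.68875
  Sum = 55.69625 mg/L·hr
Tail: C_last/k_e = 6.66/0.119 = 55.966
AUC_0→∞ (intramuscular injection) = 55.69625 + 55.966 = 111.66225 mg/L·hr
F = (AUC_ev/D_ev)/(AUC_iv/D_iv) = (111.66225/600)/(35.4/150) = 0.18610375/0.236 = 0.7886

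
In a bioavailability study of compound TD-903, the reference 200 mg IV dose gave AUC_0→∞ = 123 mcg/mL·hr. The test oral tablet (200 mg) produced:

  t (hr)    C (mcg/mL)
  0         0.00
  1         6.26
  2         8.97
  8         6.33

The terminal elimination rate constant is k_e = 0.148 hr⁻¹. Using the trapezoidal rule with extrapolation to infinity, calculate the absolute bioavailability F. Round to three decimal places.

F = 0.808

Trapezoidal AUC_0→8 (oral tablet):
  [0→1]: (0.00+6.26)/2 × 1 = 3.13
  [1→2]: (6.26+8.97)/2 × 1 = 7.615
  [2→8]: (8.97+6.33)/2 × 6 = 45.9
  Sum = 56.645 mcg/mL·hr
Tail: C_last/k_e = 6.33/0.148 = 42.770
AUC_0→∞ (oral tablet) = 56.645 + 42.770 = 99.415 mcg/mL·hr
F = (AUC_ev/D_ev)/(AUC_iv/D_iv) = (99.415/200)/(123/200) = 0.497075/0.615 = 0.8083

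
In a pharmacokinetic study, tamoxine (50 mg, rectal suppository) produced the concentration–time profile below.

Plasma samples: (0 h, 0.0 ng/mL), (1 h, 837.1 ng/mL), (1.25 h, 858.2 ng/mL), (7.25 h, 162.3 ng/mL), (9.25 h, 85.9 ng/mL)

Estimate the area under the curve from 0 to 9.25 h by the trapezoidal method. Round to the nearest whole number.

Trapezoidal AUC_0→9.25:
  [0→1]: (0.0+837.1)/2 × 1 = 418.55
  [1→1.25]: (837.1+858.2)/2 × 0.25 = 211.9125
  [1.25→7.25]: (858.2+162.3)/2 × 6 = 3061.5
  [7.25→9.25]: (162.3+85.9)/2 × 2 = 248.2
  Sum = 3940.1625 ng/mL·h

AUC = 3940 ng/mL·h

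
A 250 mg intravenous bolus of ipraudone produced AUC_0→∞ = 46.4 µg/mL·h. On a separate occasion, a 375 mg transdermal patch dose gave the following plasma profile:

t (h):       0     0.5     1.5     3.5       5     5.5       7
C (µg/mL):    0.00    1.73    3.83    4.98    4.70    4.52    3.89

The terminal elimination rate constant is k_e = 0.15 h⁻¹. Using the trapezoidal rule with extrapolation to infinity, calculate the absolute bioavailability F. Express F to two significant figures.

Trapezoidal AUC_0→7 (transdermal patch):
  [0→0.5]: (0.00+1.73)/2 × 0.5 = 0.4325
  [0.5→1.5]: (1.73+3.83)/2 × 1 = 2.78
  [1.5→3.5]: (3.83+4.98)/2 × 2 = 8.81
  [3.5→5]: (4.98+4.70)/2 × 1.5 = 7.26
  [5→5.5]: (4.70+4.52)/2 × 0.5 = 2.305
  [5.5→7]: (4.52+3.89)/2 × 1.5 = 6.3075
  Sum = 27.895 µg/mL·h
Tail: C_last/k_e = 3.89/0.15 = 25.933
AUC_0→∞ (transdermal patch) = 27.895 + 25.933 = 53.828 µg/mL·h
F = (AUC_ev/D_ev)/(AUC_iv/D_iv) = (53.828/375)/(46.4/250) = 0.143541/0.1856 = 0.7734

F = 0.77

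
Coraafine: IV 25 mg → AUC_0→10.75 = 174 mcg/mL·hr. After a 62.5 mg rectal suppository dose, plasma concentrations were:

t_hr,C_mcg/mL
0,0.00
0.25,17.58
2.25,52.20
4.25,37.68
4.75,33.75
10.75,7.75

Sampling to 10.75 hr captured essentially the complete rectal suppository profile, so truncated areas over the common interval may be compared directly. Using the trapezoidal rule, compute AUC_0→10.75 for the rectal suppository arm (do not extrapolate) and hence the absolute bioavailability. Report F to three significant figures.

F = 0.699

Trapezoidal AUC_0→10.75 (rectal suppository):
  [0→0.25]: (0.00+17.58)/2 × 0.25 = 2.1975
  [0.25→2.25]: (17.58+52.20)/2 × 2 = 69.78
  [2.25→4.25]: (52.20+37.68)/2 × 2 = 89.88
  [4.25→4.75]: (37.68+33.75)/2 × 0.5 = 17.8575
  [4.75→10.75]: (33.75+7.75)/2 × 6 = 124.5
  Sum = 304.215 mcg/mL·hr
F = (AUC_ev/D_ev)/(AUC_iv/D_iv) = (304.215/62.5)/(174/25) = 4.86744/6.96 = 0.6993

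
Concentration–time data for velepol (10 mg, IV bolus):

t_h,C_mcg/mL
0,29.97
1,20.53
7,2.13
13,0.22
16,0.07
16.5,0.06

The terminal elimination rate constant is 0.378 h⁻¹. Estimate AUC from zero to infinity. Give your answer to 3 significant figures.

AUC = 101 mcg/mL·h

Trapezoidal AUC_0→16.5:
  [0→1]: (29.97+20.53)/2 × 1 = 25.25
  [1→7]: (20.53+2.13)/2 × 6 = 67.98
  [7→13]: (2.13+0.22)/2 × 6 = 7.05
  [13→16]: (0.22+0.07)/2 × 3 = 0.435
  [16→16.5]: (0.07+0.06)/2 × 0.5 = 0.0325
  Sum = 100.7475 mcg/mL·h
Extrapolated tail: C_last / k_e = 0.06 / 0.378 = 0.159
AUC_0→∞ = 100.7475 + 0.159 = 100.9065 mcg/mL·h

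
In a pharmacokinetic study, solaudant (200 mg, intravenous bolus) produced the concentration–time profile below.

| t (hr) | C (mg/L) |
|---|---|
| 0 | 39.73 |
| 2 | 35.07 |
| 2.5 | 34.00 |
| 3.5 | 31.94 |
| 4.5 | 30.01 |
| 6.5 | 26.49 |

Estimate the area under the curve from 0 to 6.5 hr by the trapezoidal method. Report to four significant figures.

AUC = 212.5 mg/L·hr

Trapezoidal AUC_0→6.5:
  [0→2]: (39.73+35.07)/2 × 2 = 74.8
  [2→2.5]: (35.07+34.00)/2 × 0.5 = 17.2675
  [2.5→3.5]: (34.00+31.94)/2 × 1 = 32.97
  [3.5→4.5]: (31.94+30.01)/2 × 1 = 30.975
  [4.5→6.5]: (30.01+26.49)/2 × 2 = 56.5
  Sum = 212.5125 mg/L·hr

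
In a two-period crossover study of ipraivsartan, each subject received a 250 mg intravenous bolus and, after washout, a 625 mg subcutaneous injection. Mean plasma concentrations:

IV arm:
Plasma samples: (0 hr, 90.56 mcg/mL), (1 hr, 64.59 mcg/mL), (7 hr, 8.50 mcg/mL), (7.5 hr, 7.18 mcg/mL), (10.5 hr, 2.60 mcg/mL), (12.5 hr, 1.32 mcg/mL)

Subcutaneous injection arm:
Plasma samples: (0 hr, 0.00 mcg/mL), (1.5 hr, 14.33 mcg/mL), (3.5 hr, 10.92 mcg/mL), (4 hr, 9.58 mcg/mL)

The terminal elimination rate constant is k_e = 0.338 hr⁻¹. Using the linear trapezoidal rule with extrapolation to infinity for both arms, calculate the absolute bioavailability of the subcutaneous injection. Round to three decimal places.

F = 0.086

Trapezoidal AUC_0→12.5 (IV):
  [0→1]: (90.56+64.59)/2 × 1 = 77.575
  [1→7]: (64.59+8.50)/2 × 6 = 219.27
  [7→7.5]: (8.50+7.18)/2 × 0.5 = 3.92
  [7.5→10.5]: (7.18+2.60)/2 × 3 = 14.67
  [10.5→12.5]: (2.60+1.32)/2 × 2 = 3.92
  Sum = 319.355 mcg/mL·hr
IV tail: 1.32/0.338 = 3.905; AUC_iv,0→∞ = 319.355 + 3.905 = 323.26 mcg/mL·hr
Trapezoidal AUC_0→4 (subcutaneous injection):
  [0→1.5]: (0.00+14.33)/2 × 1.5 = 10.7475
  [1.5→3.5]: (14.33+10.92)/2 × 2 = 25.25
  [3.5→4]: (10.92+9.58)/2 × 0.5 = 5.125
  Sum = 41.1225 mcg/mL·hr
subcutaneous injection tail: 9.58/0.338 = 28.343; AUC_ev,0→∞ = 41.1225 + 28.343 = 69.4655 mcg/mL·hr
F = (AUC_ev/D_ev)/(AUC_iv/D_iv) = (69.4655/625)/(323.26/250) = 0.1111448/1.29304 = 0.0860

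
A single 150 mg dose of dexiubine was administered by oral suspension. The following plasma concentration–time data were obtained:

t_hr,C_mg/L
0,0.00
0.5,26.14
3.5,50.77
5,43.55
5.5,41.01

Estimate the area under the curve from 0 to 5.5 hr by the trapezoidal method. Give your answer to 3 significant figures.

Trapezoidal AUC_0→5.5:
  [0→0.5]: (0.00+26.14)/2 × 0.5 = 6.535
  [0.5→3.5]: (26.14+50.77)/2 × 3 = 115.365
  [3.5→5]: (50.77+43.55)/2 × 1.5 = 70.74
  [5→5.5]: (43.55+41.01)/2 × 0.5 = 21.14
  Sum = 213.78 mg/L·hr

AUC = 214 mg/L·hr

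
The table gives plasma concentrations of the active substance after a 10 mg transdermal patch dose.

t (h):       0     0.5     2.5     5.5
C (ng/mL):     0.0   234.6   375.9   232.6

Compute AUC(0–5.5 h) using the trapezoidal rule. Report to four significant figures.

AUC = 1582 ng/mL·h

Trapezoidal AUC_0→5.5:
  [0→0.5]: (0.0+234.6)/2 × 0.5 = 58.65
  [0.5→2.5]: (234.6+375.9)/2 × 2 = 610.5
  [2.5→5.5]: (375.9+232.6)/2 × 3 = 912.75
  Sum = 1581.9 ng/mL·h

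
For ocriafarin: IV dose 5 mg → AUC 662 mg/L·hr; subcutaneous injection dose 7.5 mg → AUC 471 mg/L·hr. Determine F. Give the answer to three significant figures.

F = (AUC_ev / D_ev) / (AUC_iv / D_iv)
  = (471/7.5) / (662/5)
  = 62.8 / 132.4 = 0.4743

F = 0.474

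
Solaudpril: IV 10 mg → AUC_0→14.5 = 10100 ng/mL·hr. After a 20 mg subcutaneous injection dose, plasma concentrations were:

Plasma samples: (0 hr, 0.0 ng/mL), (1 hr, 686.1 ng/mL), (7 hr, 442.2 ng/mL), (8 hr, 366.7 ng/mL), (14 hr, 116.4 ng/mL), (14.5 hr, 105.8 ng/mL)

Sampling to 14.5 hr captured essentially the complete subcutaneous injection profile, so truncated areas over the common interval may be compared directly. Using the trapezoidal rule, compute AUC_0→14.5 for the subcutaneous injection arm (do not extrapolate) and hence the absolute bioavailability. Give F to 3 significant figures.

F = 0.279

Trapezoidal AUC_0→14.5 (subcutaneous injection):
  [0→1]: (0.0+686.1)/2 × 1 = 343.05
  [1→7]: (686.1+442.2)/2 × 6 = 3384.9
  [7→8]: (442.2+366.7)/2 × 1 = 404.45
  [8→14]: (366.7+116.4)/2 × 6 = 1449.3
  [14→14.5]: (116.4+105.8)/2 × 0.5 = 55.55
  Sum = 5637.25 ng/mL·hr
F = (AUC_ev/D_ev)/(AUC_iv/D_iv) = (5637.25/20)/(10100/10) = 281.8625/1010 = 0.2791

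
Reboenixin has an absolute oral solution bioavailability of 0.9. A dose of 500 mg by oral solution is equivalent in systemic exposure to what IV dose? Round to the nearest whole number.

Systemic exposure from an extravascular dose = F × D_ev, so the equivalent IV dose is F × D_ev.
D_iv = F × D_ev = 0.9 × 500 = 450 mg

D_iv = 450 mg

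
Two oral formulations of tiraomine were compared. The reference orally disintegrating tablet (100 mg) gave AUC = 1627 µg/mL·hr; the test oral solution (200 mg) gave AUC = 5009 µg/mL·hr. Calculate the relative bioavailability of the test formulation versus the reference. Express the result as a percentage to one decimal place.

F_rel = (AUC_test/D_test) / (AUC_ref/D_ref)
      = (5009/200) / (1627/100)
      = 25.045 / 16.27 = 1.5393 = 153.93%

F_rel = 153.9%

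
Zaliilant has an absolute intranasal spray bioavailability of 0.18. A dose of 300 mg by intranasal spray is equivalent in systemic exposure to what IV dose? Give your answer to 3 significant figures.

Systemic exposure from an extravascular dose = F × D_ev, so the equivalent IV dose is F × D_ev.
D_iv = F × D_ev = 0.18 × 300 = 54 mg

D_iv = 54.0 mg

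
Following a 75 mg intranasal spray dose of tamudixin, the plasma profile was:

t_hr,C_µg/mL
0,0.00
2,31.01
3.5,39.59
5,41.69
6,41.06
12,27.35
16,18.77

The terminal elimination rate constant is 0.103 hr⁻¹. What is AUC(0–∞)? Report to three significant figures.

Trapezoidal AUC_0→16:
  [0→2]: (0.00+31.01)/2 × 2 = 31.01
  [2→3.5]: (31.01+39.59)/2 × 1.5 = 52.95
  [3.5→5]: (39.59+41.69)/2 × 1.5 = 60.96
  [5→6]: (41.69+41.06)/2 × 1 = 41.375
  [6→12]: (41.06+27.35)/2 × 6 = 205.23
  [12→16]: (27.35+18.77)/2 × 4 = 92.24
  Sum = 483.765 µg/mL·hr
Extrapolated tail: C_last / k_e = 18.77 / 0.103 = 182.233
AUC_0→∞ = 483.765 + 182.233 = 665.998 µg/mL·hr

AUC = 666 µg/mL·hr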